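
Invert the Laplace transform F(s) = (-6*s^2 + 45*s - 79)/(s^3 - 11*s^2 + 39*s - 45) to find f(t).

f(t) = -t*exp(3*t) - exp(5*t) - 5*exp(3*t)

Factor the denominator: s^3 - 11*s^2 + 39*s - 45 = (s - 5)*(s - 3)^2.
Partial fraction decomposition gives [-5/(s - 3)] + [-1/(s - 3)^2] + [-1/(s - 5)].
Invert each term: -5/(s - 3) ↔ -5e^(3t); -1/(s - 3)^2 ↔ -t·e^(3t); -1/(s - 5) ↔ -e^(5t).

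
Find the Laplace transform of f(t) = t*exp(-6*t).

L{e^(-6t)} = 1/(s + 6).
Then apply L{t·g(t)} = -d/ds[G(s)] with G(s) = 1/(s + 6):
differentiating 1 time and applying the sign gives (s + 6)^(-2).

(s + 6)^(-2)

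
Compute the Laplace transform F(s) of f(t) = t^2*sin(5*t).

L{sin(5t)} = 5/(s^2 + 25).
Then apply L{t^2·g(t)} = (-1)^2 d^2/ds^2[G(s)] with G(s) = 5/(s^2 + 25):
differentiating 2 times and applying the sign gives 10*(3*s^2 - 25)/(s^2 + 25)^3.

F(s) = 10*(3*s^2 - 25)/(s^2 + 25)^3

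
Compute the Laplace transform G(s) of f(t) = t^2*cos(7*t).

G(s) = 2*s*(s^2 - 147)/(s^2 + 49)^3

L{cos(7t)} = s/(s^2 + 49).
Then apply L{t^2·g(t)} = (-1)^2 d^2/ds^2[H(s)] with H(s) = s/(s^2 + 49):
differentiating 2 times and applying the sign gives 2*s*(s^2 - 147)/(s^2 + 49)^3.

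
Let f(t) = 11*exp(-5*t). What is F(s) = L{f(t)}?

F(s) = 11/(s + 5)

L{11} = 11/s.
By the first shifting theorem, multiplying by e^(-5t) replaces s with s + 5.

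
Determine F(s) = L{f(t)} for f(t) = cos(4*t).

L{cos(4t)} = s/(s^2 + 16).

F(s) = s/(s^2 + 16)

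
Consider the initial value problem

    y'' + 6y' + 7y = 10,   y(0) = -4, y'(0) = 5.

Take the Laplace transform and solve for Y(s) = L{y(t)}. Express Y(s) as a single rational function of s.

Take the Laplace transform of both sides.
The derivative rules (L{y''} = s^2 Y - s·y(0) - y'(0) and L{y'} = sY - y(0), with y(0) = -4, y'(0) = 5) turn the left side into (s^2 + 6*s + 7)Y - (-4*s - 19).
The right side is L{10} = 10/s.
So (s^2 + 6*s + 7)Y = 10/s + (-4*s - 19).
Isolate Y and clear denominators.

Y(s) = (-4*s^2 - 19*s + 10)/(s^3 + 6*s^2 + 7*s)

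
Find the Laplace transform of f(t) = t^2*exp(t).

2/(s - 1)^3

L{e^(t)} = 1/(s - 1).
Then apply L{t^2·g(t)} = (-1)^2 d^2/ds^2[G(s)] with G(s) = 1/(s - 1):
differentiating 2 times and applying the sign gives 2/(s - 1)^3.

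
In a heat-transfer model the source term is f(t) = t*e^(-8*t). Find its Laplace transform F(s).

L{e^(-8t)} = 1/(s + 8).
Then apply L{t·g(t)} = -d/ds[G(s)] with G(s) = 1/(s + 8):
differentiating 1 time and applying the sign gives (s + 8)^(-2).

F(s) = (s + 8)^(-2)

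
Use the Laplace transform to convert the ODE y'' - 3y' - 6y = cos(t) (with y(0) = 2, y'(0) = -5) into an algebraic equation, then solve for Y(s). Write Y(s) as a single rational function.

Y(s) = (2*s^3 - 11*s^2 + 3*s - 11)/(s^4 - 3*s^3 - 5*s^2 - 3*s - 6)

Laplace-transform each side.
The derivative rules (L{y''} = s^2 Y - s·y(0) - y'(0) and L{y'} = sY - y(0), with y(0) = 2, y'(0) = -5) turn the left side into (s^2 - 3*s - 6)Y - (2*s - 11).
The right side is L{cos(t)} = s/(s^2 + 1).
So (s^2 - 3*s - 6)Y = s/(s^2 + 1) + (2*s - 11).
Divide through and combine into a single rational function.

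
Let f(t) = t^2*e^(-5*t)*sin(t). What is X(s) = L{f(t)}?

X(s) = 2*(3*s^2 + 30*s + 74)/(s^2 + 10*s + 26)^3

L{sin(t)} = 1/(s^2 + 1).
Multiplying by e^(-5t) shifts s → s + 5, so L{e^(-5*t)*sin(t)} = 1/((s + 5)^2 + 1).
Then apply L{t^2·g(t)} = (-1)^2 d^2/ds^2[G(s)] with G(s) = 1/((s + 5)^2 + 1):
differentiating 2 times and applying the sign gives 2*(3*s^2 + 30*s + 74)/(s^2 + 10*s + 26)^3.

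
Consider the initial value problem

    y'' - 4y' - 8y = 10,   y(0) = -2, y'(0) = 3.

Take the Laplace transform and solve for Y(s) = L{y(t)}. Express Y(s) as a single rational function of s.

Y(s) = (-2*s^2 + 11*s + 10)/(s^3 - 4*s^2 - 8*s)

Apply the Laplace transform to the equation.
Using L{y''} = s^2 Y - s·y(0) - y'(0) and L{y'} = sY - y(0), with y(0) = -2, y'(0) = 3, the left side becomes (s^2 - 4*s - 8)Y - (-2*s + 11).
The right side is L{10} = 10/s.
So (s^2 - 4*s - 8)Y = 10/s + (-2*s + 11).
Divide through and combine into a single rational function.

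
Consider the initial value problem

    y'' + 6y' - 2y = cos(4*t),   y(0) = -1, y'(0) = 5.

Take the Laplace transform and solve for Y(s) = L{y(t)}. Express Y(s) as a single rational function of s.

Transform both sides with L{·}.
With L{y''} = s^2 Y - s·y(0) - y'(0) and L{y'} = sY - y(0), with y(0) = -1, y'(0) = 5: the LHS transforms to (s^2 + 6*s - 2)Y - (-s - 1).
The right side is L{cos(4*t)} = s/(s^2 + 16).
So (s^2 + 6*s - 2)Y = s/(s^2 + 16) + (-s - 1).
Solve for Y(s) and write it as one ratio of polynomials.

Y(s) = (-s^3 - s^2 - 15*s - 16)/(s^4 + 6*s^3 + 14*s^2 + 96*s - 32)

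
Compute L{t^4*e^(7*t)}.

L{t^4} = 4!/s^5 = 24/s^5.
By the first shifting theorem, multiplying by e^(7t) replaces s with s - 7.

24/(s - 7)^5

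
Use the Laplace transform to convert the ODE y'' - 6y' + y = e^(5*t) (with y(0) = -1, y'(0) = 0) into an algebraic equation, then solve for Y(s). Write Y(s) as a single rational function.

Laplace-transform each side.
The derivative rules (L{y''} = s^2 Y - s·y(0) - y'(0) and L{y'} = sY - y(0), with y(0) = -1, y'(0) = 0) turn the left side into (s^2 - 6*s + 1)Y - (-s + 6).
The right side is L{e^(5*t)} = 1/(s - 5).
So (s^2 - 6*s + 1)Y = 1/(s - 5) + (-s + 6).
Divide through and combine into a single rational function.

Y(s) = (-s^2 + 11*s - 29)/(s^3 - 11*s^2 + 31*s - 5)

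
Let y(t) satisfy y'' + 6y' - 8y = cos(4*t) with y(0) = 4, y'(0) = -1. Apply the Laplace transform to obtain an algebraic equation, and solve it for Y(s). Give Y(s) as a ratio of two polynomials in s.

Y(s) = (4*s^3 + 23*s^2 + 65*s + 368)/(s^4 + 6*s^3 + 8*s^2 + 96*s - 128)

Laplace-transform each side.
With L{y''} = s^2 Y - s·y(0) - y'(0) and L{y'} = sY - y(0), with y(0) = 4, y'(0) = -1: the LHS transforms to (s^2 + 6*s - 8)Y - (4*s + 23).
The right side is L{cos(4*t)} = s/(s^2 + 16).
So (s^2 + 6*s - 8)Y = s/(s^2 + 16) + (4*s + 23).
Solve for Y(s) and write it as one ratio of polynomials.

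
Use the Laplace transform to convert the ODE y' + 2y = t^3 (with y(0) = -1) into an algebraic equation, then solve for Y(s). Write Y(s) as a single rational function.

Transform both sides with L{·}.
The derivative rules (L{y'} = sY - y(0) = sY - (-1)) turn the left side into (s + 2)Y - (-1).
The right side is L{t^3} = 6/s^4.
So (s + 2)Y = 6/s^4 + (-1).
Solve for Y(s) and write it as one ratio of polynomials.

Y(s) = (-s^4 + 6)/(s^5 + 2*s^4)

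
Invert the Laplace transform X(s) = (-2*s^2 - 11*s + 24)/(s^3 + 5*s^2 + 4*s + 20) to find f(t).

Factor the denominator: s^3 + 5*s^2 + 4*s + 20 = (s + 5)*(s^2 + 4).
Partial fraction decomposition gives [1/(s + 5)] + [-3*s/(s^2 + 4)] + [4/(s^2 + 4)].
Invert each term: 1/(s + 5) ↔ e^(-5t); -3·s/(s^2 + 4) ↔ -3cos(2t); 2·2/(s^2 + 4) ↔ 2sin(2t).

f(t) = 2*sin(2*t) - 3*cos(2*t) + exp(-5*t)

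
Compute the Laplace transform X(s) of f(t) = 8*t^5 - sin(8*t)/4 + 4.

The transform is linear, so treat each term independently.
(-1/4)·[L{sin(8t)} = 8/(s^2 + 64)]; L{4} = 4/s; (8)·[L{t^5} = 5!/s^6 = 120/s^6].

X(s) = -2/(s^2 + 64) + 4/s + 960/s^6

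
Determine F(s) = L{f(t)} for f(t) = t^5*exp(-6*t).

L{t^5} = 5!/s^6 = 120/s^6.
By the first shifting theorem, multiplying by e^(-6t) replaces s with s + 6.

F(s) = 120/(s + 6)^6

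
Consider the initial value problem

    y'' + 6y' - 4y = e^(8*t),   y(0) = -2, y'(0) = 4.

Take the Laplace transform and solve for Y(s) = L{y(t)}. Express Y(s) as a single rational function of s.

Take the Laplace transform of both sides.
With L{y''} = s^2 Y - s·y(0) - y'(0) and L{y'} = sY - y(0), with y(0) = -2, y'(0) = 4: the LHS transforms to (s^2 + 6*s - 4)Y - (-2*s - 8).
The right side is L{e^(8*t)} = 1/(s - 8).
So (s^2 + 6*s - 4)Y = 1/(s - 8) + (-2*s - 8).
Divide through and combine into a single rational function.

Y(s) = (-2*s^2 + 8*s + 65)/(s^3 - 2*s^2 - 52*s + 32)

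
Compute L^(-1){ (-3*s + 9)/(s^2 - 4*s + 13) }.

exp(2*t)*sin(3*t) - 3*exp(2*t)*cos(3*t)

Complete the square in the denominator: s^2 - 4*s + 13 = (s - 2)^2 + 3^2.
Split the numerator to match: -3*s + 9 = -3·(s - 2) + 1·3.
Invert each term: -3·(s - 2)/((s - 2)^2 + 9) ↔ -3e^(2t)cos(3t); 1·3/((s - 2)^2 + 9) ↔ e^(2t)sin(3t).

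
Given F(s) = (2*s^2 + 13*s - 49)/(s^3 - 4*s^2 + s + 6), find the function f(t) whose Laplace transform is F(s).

f(t) = 2*exp(3*t) + 5*exp(2*t) - 5*exp(-t)

Factor the denominator: s^3 - 4*s^2 + s + 6 = (s - 3)*(s - 2)*(s + 1).
Partial fraction decomposition gives [2/(s - 3)] + [5/(s - 2)] + [-5/(s + 1)].
Invert each term: 2/(s - 3) ↔ 2e^(3t); 5/(s - 2) ↔ 5e^(2t); -5/(s + 1) ↔ -5e^(-t).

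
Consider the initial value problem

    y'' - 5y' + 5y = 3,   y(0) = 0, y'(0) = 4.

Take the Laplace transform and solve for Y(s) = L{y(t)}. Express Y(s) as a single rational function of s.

Laplace-transform each side.
The derivative rules (L{y''} = s^2 Y - s·y(0) - y'(0) and L{y'} = sY - y(0), with y(0) = 0, y'(0) = 4) turn the left side into (s^2 - 5*s + 5)Y - (4).
The right side is L{3} = 3/s.
So (s^2 - 5*s + 5)Y = 3/s + (4).
Divide through and combine into a single rational function.

Y(s) = (4*s + 3)/(s^3 - 5*s^2 + 5*s)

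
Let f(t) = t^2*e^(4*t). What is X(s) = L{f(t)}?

L{e^(4t)} = 1/(s - 4).
Then apply L{t^2·g(t)} = (-1)^2 d^2/ds^2[G(s)] with G(s) = 1/(s - 4):
differentiating 2 times and applying the sign gives 2/(s - 4)^3.

X(s) = 2/(s - 4)^3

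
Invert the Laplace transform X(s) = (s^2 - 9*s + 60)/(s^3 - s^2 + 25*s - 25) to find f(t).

f(t) = 2*exp(t) - 2*sin(5*t) - cos(5*t)

Factor the denominator: s^3 - s^2 + 25*s - 25 = (s - 1)*(s^2 + 25).
Partial fraction decomposition gives [2/(s - 1)] + [-s/(s^2 + 25)] + [-10/(s^2 + 25)].
Invert each term: 2/(s - 1) ↔ 2e^(t); -1·s/(s^2 + 25) ↔ -cos(5t); -2·5/(s^2 + 25) ↔ -2sin(5t).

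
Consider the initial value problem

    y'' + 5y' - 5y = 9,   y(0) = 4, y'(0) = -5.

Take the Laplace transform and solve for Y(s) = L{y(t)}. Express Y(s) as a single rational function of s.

Y(s) = (4*s^2 + 15*s + 9)/(s^3 + 5*s^2 - 5*s)

Apply the Laplace transform to the equation.
The derivative rules (L{y''} = s^2 Y - s·y(0) - y'(0) and L{y'} = sY - y(0), with y(0) = 4, y'(0) = -5) turn the left side into (s^2 + 5*s - 5)Y - (4*s + 15).
The right side is L{9} = 9/s.
So (s^2 + 5*s - 5)Y = 9/s + (4*s + 15).
Solve for Y(s) and write it as one ratio of polynomials.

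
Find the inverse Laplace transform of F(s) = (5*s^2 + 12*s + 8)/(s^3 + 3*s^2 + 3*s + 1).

t^2*exp(-t)/2 + 2*t*exp(-t) + 5*exp(-t)

Factor the denominator: s^3 + 3*s^2 + 3*s + 1 = (s + 1)^3.
Partial fraction decomposition gives [5/(s + 1)] + [2/(s + 1)^2] + [(s + 1)^(-3)].
Invert each term: 5/(s + 1) ↔ 5e^(-t); 2/(s + 1)^2 ↔ 2t·e^(-t); 1/(s + 1)^3 ↔ (1/2)t^2·e^(-t).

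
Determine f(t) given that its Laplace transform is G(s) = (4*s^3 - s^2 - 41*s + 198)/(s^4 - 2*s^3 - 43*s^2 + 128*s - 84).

f(t) = 3*exp(6*t) - 4*exp(2*t) + 4*exp(t) + exp(-7*t)

Factor the denominator: s^4 - 2*s^3 - 43*s^2 + 128*s - 84 = (s - 6)*(s - 2)*(s - 1)*(s + 7).
Partial fraction decomposition gives [1/(s + 7)] + [-4/(s - 2)] + [3/(s - 6)] + [4/(s - 1)].
Invert each term: 1/(s + 7) ↔ e^(-7t); -4/(s - 2) ↔ -4e^(2t); 3/(s - 6) ↔ 3e^(6t); 4/(s - 1) ↔ 4e^(t).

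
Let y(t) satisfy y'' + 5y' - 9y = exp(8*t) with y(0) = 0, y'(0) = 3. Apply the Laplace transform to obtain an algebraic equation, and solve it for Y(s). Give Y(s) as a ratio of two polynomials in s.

Apply the Laplace transform to the equation.
The derivative rules (L{y''} = s^2 Y - s·y(0) - y'(0) and L{y'} = sY - y(0), with y(0) = 0, y'(0) = 3) turn the left side into (s^2 + 5*s - 9)Y - (3).
The right side is L{exp(8*t)} = 1/(s - 8).
So (s^2 + 5*s - 9)Y = 1/(s - 8) + (3).
Solve for Y(s) and write it as one ratio of polynomials.

Y(s) = (3*s - 23)/(s^3 - 3*s^2 - 49*s + 72)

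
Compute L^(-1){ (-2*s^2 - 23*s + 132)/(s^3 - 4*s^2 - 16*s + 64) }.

Factor the denominator: s^3 - 4*s^2 - 16*s + 64 = (s - 4)^2*(s + 4).
Partial fraction decomposition gives [-5/(s - 4)] + [(s - 4)^(-2)] + [3/(s + 4)].
Invert each term: -5/(s - 4) ↔ -5e^(4t); 1/(s - 4)^2 ↔ t·e^(4t); 3/(s + 4) ↔ 3e^(-4t).

t*exp(4*t) - 5*exp(4*t) + 3*exp(-4*t)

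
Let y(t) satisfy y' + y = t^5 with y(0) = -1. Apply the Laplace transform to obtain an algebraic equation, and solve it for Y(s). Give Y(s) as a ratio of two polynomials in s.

Take the Laplace transform of both sides.
The derivative rules (L{y'} = sY - y(0) = sY - (-1)) turn the left side into (s + 1)Y - (-1).
The right side is L{t^5} = 120/s^6.
So (s + 1)Y = 120/s^6 + (-1).
Divide through and combine into a single rational function.

Y(s) = (-s^6 + 120)/(s^7 + s^6)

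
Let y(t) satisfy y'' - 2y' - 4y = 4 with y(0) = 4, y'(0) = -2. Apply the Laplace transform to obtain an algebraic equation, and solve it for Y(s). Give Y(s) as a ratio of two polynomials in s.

Y(s) = (4*s^2 - 10*s + 4)/(s^3 - 2*s^2 - 4*s)

Transform both sides with L{·}.
Using L{y''} = s^2 Y - s·y(0) - y'(0) and L{y'} = sY - y(0), with y(0) = 4, y'(0) = -2, the left side becomes (s^2 - 2*s - 4)Y - (4*s - 10).
The right side is L{4} = 4/s.
So (s^2 - 2*s - 4)Y = 4/s + (4*s - 10).
Solve for Y(s) and write it as one ratio of polynomials.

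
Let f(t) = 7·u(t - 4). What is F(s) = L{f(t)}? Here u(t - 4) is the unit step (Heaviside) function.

F(s) = 7*exp(-4*s)/s

By the second shifting theorem, L{u(t - c)·g(t - c)} = e^(-cs)·G(s) with c = 4 and G(s) = L{g(t)}.
L{7} = 7/s.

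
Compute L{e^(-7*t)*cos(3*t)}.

L{cos(3t)} = s/(s^2 + 9).
By the first shifting theorem, multiplying by e^(-7t) replaces s with s + 7.

(s + 7)/((s + 7)^2 + 9)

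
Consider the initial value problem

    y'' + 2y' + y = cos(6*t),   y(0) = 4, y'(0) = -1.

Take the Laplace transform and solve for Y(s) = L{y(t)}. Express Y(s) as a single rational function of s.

Y(s) = (4*s^3 + 7*s^2 + 145*s + 252)/(s^4 + 2*s^3 + 37*s^2 + 72*s + 36)

Apply the Laplace transform to the equation.
The derivative rules (L{y''} = s^2 Y - s·y(0) - y'(0) and L{y'} = sY - y(0), with y(0) = 4, y'(0) = -1) turn the left side into (s^2 + 2*s + 1)Y - (4*s + 7).
The right side is L{cos(6*t)} = s/(s^2 + 36).
So (s^2 + 2*s + 1)Y = s/(s^2 + 36) + (4*s + 7).
Solve for Y(s) and write it as one ratio of polynomials.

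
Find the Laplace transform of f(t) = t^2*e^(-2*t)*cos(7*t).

L{cos(7t)} = s/(s^2 + 49).
Multiplying by e^(-2t) shifts s → s + 2, so L{e^(-2*t)*cos(7*t)} = (s + 2)/((s + 2)^2 + 49).
Then apply L{t^2·g(t)} = (-1)^2 d^2/ds^2[G(s)] with G(s) = (s + 2)/((s + 2)^2 + 49):
differentiating 2 times and applying the sign gives 2*(s + 2)*(s^2 + 4*s - 143)/(s^2 + 4*s + 53)^3.

2*(s + 2)*(s^2 + 4*s - 143)/(s^2 + 4*s + 53)^3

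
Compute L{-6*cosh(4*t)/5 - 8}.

Apply the Laplace transform termwise.
L{-8} = -8/s; (-6/5)·[L{cosh(4t)} = s/(s^2 - 16)].

-6*s/(5*(s^2 - 16)) - 8/s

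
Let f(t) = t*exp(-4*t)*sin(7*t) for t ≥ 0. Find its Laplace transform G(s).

G(s) = 14*(s + 4)/(s^2 + 8*s + 65)^2

L{sin(7t)} = 7/(s^2 + 49).
Multiplying by e^(-4t) shifts s → s + 4, so L{exp(-4*t)*sin(7*t)} = 7/((s + 4)^2 + 49).
Then apply L{t·g(t)} = -d/ds[H(s)] with H(s) = 7/((s + 4)^2 + 49):
differentiating 1 time and applying the sign gives 14*(s + 4)/(s^2 + 8*s + 65)^2.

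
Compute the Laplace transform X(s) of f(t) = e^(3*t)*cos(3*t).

L{cos(3t)} = s/(s^2 + 9).
By the first shifting theorem, multiplying by e^(3t) replaces s with s - 3.

X(s) = (s - 3)/((s - 3)^2 + 9)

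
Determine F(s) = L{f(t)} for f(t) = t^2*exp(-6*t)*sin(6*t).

L{sin(6t)} = 6/(s^2 + 36).
Multiplying by e^(-6t) shifts s → s + 6, so L{exp(-6*t)*sin(6*t)} = 6/((s + 6)^2 + 36).
Then apply L{t^2·g(t)} = (-1)^2 d^2/ds^2[G(s)] with G(s) = 6/((s + 6)^2 + 36):
differentiating 2 times and applying the sign gives 36*(s^2 + 12*s + 24)/(s^2 + 12*s + 72)^3.

F(s) = 36*(s^2 + 12*s + 24)/(s^2 + 12*s + 72)^3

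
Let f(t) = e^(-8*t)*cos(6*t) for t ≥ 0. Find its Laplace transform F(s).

L{cos(6t)} = s/(s^2 + 36).
By the first shifting theorem, multiplying by e^(-8t) replaces s with s + 8.

F(s) = (s + 8)/((s + 8)^2 + 36)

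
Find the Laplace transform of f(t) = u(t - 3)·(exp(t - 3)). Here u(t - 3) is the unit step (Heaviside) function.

By the second shifting theorem, L{u(t - c)·g(t - c)} = e^(-cs)·G(s) with c = 3 and G(s) = L{g(t)}.
L{e^(t)} = 1/(s - 1).

exp(-3*s)/(s - 1)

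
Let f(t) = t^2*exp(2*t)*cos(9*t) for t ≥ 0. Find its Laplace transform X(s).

X(s) = 2*(s - 2)*(s^2 - 4*s - 239)/(s^2 - 4*s + 85)^3

L{cos(9t)} = s/(s^2 + 81).
Multiplying by e^(2t) shifts s → s - 2, so L{exp(2*t)*cos(9*t)} = (s - 2)/((s - 2)^2 + 81).
Then apply L{t^2·g(t)} = (-1)^2 d^2/ds^2[G(s)] with G(s) = (s - 2)/((s - 2)^2 + 81):
differentiating 2 times and applying the sign gives 2*(s - 2)*(s^2 - 4*s - 239)/(s^2 - 4*s + 85)^3.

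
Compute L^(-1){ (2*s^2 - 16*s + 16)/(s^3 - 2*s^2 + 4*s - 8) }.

-exp(2*t) - 5*sin(2*t) + 3*cos(2*t)

Factor the denominator: s^3 - 2*s^2 + 4*s - 8 = (s - 2)*(s^2 + 4).
Partial fraction decomposition gives [-1/(s - 2)] + [3*s/(s^2 + 4)] + [-10/(s^2 + 4)].
Invert each term: -1/(s - 2) ↔ -e^(2t); 3·s/(s^2 + 4) ↔ 3cos(2t); -5·2/(s^2 + 4) ↔ -5sin(2t).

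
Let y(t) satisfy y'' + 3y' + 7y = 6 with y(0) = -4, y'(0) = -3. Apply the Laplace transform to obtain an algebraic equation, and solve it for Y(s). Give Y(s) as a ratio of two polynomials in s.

Y(s) = (-4*s^2 - 15*s + 6)/(s^3 + 3*s^2 + 7*s)

Apply the Laplace transform to the equation.
Using L{y''} = s^2 Y - s·y(0) - y'(0) and L{y'} = sY - y(0), with y(0) = -4, y'(0) = -3, the left side becomes (s^2 + 3*s + 7)Y - (-4*s - 15).
The right side is L{6} = 6/s.
So (s^2 + 3*s + 7)Y = 6/s + (-4*s - 15).
Solve for Y(s) and write it as one ratio of polynomials.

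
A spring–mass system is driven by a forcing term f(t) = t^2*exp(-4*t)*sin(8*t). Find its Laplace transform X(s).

L{sin(8t)} = 8/(s^2 + 64).
Multiplying by e^(-4t) shifts s → s + 4, so L{exp(-4*t)*sin(8*t)} = 8/((s + 4)^2 + 64).
Then apply L{t^2·g(t)} = (-1)^2 d^2/ds^2[G(s)] with G(s) = 8/((s + 4)^2 + 64):
differentiating 2 times and applying the sign gives 16*(3*s^2 + 24*s - 16)/(s^2 + 8*s + 80)^3.

X(s) = 16*(3*s^2 + 24*s - 16)/(s^2 + 8*s + 80)^3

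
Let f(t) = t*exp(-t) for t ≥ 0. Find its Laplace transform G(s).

L{e^(-t)} = 1/(s + 1).
Then apply L{t·g(t)} = -d/ds[H(s)] with H(s) = 1/(s + 1):
differentiating 1 time and applying the sign gives (s + 1)^(-2).

G(s) = (s + 1)^(-2)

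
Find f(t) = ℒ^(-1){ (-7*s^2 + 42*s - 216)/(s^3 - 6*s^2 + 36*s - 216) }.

f(t) = -3*exp(6*t) + 3*sin(6*t) - 4*cos(6*t)

Factor the denominator: s^3 - 6*s^2 + 36*s - 216 = (s - 6)*(s^2 + 36).
Partial fraction decomposition gives [-3/(s - 6)] + [-4*s/(s^2 + 36)] + [18/(s^2 + 36)].
Invert each term: -3/(s - 6) ↔ -3e^(6t); -4·s/(s^2 + 36) ↔ -4cos(6t); 3·6/(s^2 + 36) ↔ 3sin(6t).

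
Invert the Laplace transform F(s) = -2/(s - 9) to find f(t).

f(t) = -2*exp(9*t)

Since L{e^(9t)} = 1/(s - 9), the inverse is exp(9*t), scaled by -2.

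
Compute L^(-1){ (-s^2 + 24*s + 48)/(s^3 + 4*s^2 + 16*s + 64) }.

Factor the denominator: s^3 + 4*s^2 + 16*s + 64 = (s + 4)*(s^2 + 16).
Partial fraction decomposition gives [-2/(s + 4)] + [s/(s^2 + 16)] + [20/(s^2 + 16)].
Invert each term: -2/(s + 4) ↔ -2e^(-4t); 1·s/(s^2 + 16) ↔ cos(4t); 5·4/(s^2 + 16) ↔ 5sin(4t).

5*sin(4*t) + cos(4*t) - 2*exp(-4*t)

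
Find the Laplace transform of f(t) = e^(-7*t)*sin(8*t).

L{sin(8t)} = 8/(s^2 + 64).
By the first shifting theorem, multiplying by e^(-7t) replaces s with s + 7.

8/((s + 7)^2 + 64)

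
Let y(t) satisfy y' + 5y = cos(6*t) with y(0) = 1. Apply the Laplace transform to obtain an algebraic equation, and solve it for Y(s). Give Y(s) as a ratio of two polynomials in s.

Y(s) = (s^2 + s + 36)/(s^3 + 5*s^2 + 36*s + 180)

Take the Laplace transform of both sides.
With L{y'} = sY - y(0) = sY - 1: the LHS transforms to (s + 5)Y - (1).
The right side is L{cos(6*t)} = s/(s^2 + 36).
So (s + 5)Y = s/(s^2 + 36) + (1).
Isolate Y and clear denominators.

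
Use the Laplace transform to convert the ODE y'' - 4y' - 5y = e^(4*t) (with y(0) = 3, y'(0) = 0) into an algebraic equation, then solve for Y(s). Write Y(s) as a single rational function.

Y(s) = (3*s^2 - 24*s + 49)/(s^3 - 8*s^2 + 11*s + 20)

Apply the Laplace transform to the equation.
Using L{y''} = s^2 Y - s·y(0) - y'(0) and L{y'} = sY - y(0), with y(0) = 3, y'(0) = 0, the left side becomes (s^2 - 4*s - 5)Y - (3*s - 12).
The right side is L{e^(4*t)} = 1/(s - 4).
So (s^2 - 4*s - 5)Y = 1/(s - 4) + (3*s - 12).
Solve for Y(s) and write it as one ratio of polynomials.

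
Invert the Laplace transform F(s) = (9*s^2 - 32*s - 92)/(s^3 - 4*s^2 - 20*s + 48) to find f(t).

f(t) = exp(6*t) + 5*exp(2*t) + 3*exp(-4*t)

Factor the denominator: s^3 - 4*s^2 - 20*s + 48 = (s - 6)*(s - 2)*(s + 4).
Partial fraction decomposition gives [5/(s - 2)] + [1/(s - 6)] + [3/(s + 4)].
Invert each term: 5/(s - 2) ↔ 5e^(2t); 1/(s - 6) ↔ e^(6t); 3/(s + 4) ↔ 3e^(-4t).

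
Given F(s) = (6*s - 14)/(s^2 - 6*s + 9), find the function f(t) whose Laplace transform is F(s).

f(t) = 4*t*exp(3*t) + 6*exp(3*t)

Factor the denominator: s^2 - 6*s + 9 = (s - 3)^2.
Partial fraction decomposition gives [6/(s - 3)] + [4/(s - 3)^2].
Invert each term: 6/(s - 3) ↔ 6e^(3t); 4/(s - 3)^2 ↔ 4t·e^(3t).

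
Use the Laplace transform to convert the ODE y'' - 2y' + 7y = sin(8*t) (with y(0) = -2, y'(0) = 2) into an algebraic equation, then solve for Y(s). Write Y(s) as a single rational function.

Y(s) = (-2*s^3 + 6*s^2 - 128*s + 392)/(s^4 - 2*s^3 + 71*s^2 - 128*s + 448)

Transform both sides with L{·}.
Using L{y''} = s^2 Y - s·y(0) - y'(0) and L{y'} = sY - y(0), with y(0) = -2, y'(0) = 2, the left side becomes (s^2 - 2*s + 7)Y - (-2*s + 6).
The right side is L{sin(8*t)} = 8/(s^2 + 64).
So (s^2 - 2*s + 7)Y = 8/(s^2 + 64) + (-2*s + 6).
Isolate Y and clear denominators.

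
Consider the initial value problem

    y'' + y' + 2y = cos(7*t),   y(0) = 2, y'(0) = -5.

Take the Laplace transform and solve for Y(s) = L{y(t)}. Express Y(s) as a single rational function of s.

Y(s) = (2*s^3 - 3*s^2 + 99*s - 147)/(s^4 + s^3 + 51*s^2 + 49*s + 98)

Take the Laplace transform of both sides.
With L{y''} = s^2 Y - s·y(0) - y'(0) and L{y'} = sY - y(0), with y(0) = 2, y'(0) = -5: the LHS transforms to (s^2 + s + 2)Y - (2*s - 3).
The right side is L{cos(7*t)} = s/(s^2 + 49).
So (s^2 + s + 2)Y = s/(s^2 + 49) + (2*s - 3).
Solve for Y(s) and write it as one ratio of polynomials.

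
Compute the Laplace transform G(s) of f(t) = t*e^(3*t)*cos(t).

G(s) = (s - 4)*(s - 2)/(s^2 - 6*s + 10)^2

L{cos(t)} = s/(s^2 + 1).
Multiplying by e^(3t) shifts s → s - 3, so L{e^(3*t)*cos(t)} = (s - 3)/((s - 3)^2 + 1).
Then apply L{t·g(t)} = -d/ds[H(s)] with H(s) = (s - 3)/((s - 3)^2 + 1):
differentiating 1 time and applying the sign gives (s - 4)*(s - 2)/(s^2 - 6*s + 10)^2.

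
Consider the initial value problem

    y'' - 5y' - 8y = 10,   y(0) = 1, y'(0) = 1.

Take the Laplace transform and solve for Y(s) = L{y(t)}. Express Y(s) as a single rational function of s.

Y(s) = (s^2 - 4*s + 10)/(s^3 - 5*s^2 - 8*s)

Apply the Laplace transform to the equation.
Using L{y''} = s^2 Y - s·y(0) - y'(0) and L{y'} = sY - y(0), with y(0) = 1, y'(0) = 1, the left side becomes (s^2 - 5*s - 8)Y - (s - 4).
The right side is L{10} = 10/s.
So (s^2 - 5*s - 8)Y = 10/s + (s - 4).
Divide through and combine into a single rational function.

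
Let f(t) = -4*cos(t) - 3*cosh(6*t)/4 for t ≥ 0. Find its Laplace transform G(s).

G(s) = -4*s/(s^2 + 1) - 3*s/(4*(s^2 - 36))

By linearity of the Laplace transform, transform each term separately.
(-3/4)·[L{cosh(6t)} = s/(s^2 - 36)]; (-4)·[L{cos(t)} = s/(s^2 + 1)].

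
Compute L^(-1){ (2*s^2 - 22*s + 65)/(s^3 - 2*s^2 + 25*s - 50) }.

exp(2*t) - 4*sin(5*t) + cos(5*t)

Factor the denominator: s^3 - 2*s^2 + 25*s - 50 = (s - 2)*(s^2 + 25).
Partial fraction decomposition gives [1/(s - 2)] + [s/(s^2 + 25)] + [-20/(s^2 + 25)].
Invert each term: 1/(s - 2) ↔ e^(2t); 1·s/(s^2 + 25) ↔ cos(5t); -4·5/(s^2 + 25) ↔ -4sin(5t).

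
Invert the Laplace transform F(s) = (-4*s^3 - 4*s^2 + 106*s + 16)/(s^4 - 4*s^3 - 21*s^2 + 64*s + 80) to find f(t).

f(t) = -exp(5*t) - 3*exp(4*t) - exp(-t) + exp(-4*t)

Factor the denominator: s^4 - 4*s^3 - 21*s^2 + 64*s + 80 = (s - 5)*(s - 4)*(s + 1)*(s + 4).
Partial fraction decomposition gives [-1/(s - 5)] + [-3/(s - 4)] + [1/(s + 4)] + [-1/(s + 1)].
Invert each term: -1/(s - 5) ↔ -e^(5t); -3/(s - 4) ↔ -3e^(4t); 1/(s + 4) ↔ e^(-4t); -1/(s + 1) ↔ -e^(-t).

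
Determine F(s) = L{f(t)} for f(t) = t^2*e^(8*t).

F(s) = 2/(s - 8)^3

L{e^(8t)} = 1/(s - 8).
Then apply L{t^2·g(t)} = (-1)^2 d^2/ds^2[G(s)] with G(s) = 1/(s - 8):
differentiating 2 times and applying the sign gives 2/(s - 8)^3.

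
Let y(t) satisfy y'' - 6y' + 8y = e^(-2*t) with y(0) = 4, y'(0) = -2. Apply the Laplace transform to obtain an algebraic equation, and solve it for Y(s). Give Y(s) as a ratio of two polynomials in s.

Apply the Laplace transform to the equation.
Using L{y''} = s^2 Y - s·y(0) - y'(0) and L{y'} = sY - y(0), with y(0) = 4, y'(0) = -2, the left side becomes (s^2 - 6*s + 8)Y - (4*s - 26).
The right side is L{e^(-2*t)} = 1/(s + 2).
So (s^2 - 6*s + 8)Y = 1/(s + 2) + (4*s - 26).
Isolate Y and clear denominators.

Y(s) = (4*s^2 - 18*s - 51)/(s^3 - 4*s^2 - 4*s + 16)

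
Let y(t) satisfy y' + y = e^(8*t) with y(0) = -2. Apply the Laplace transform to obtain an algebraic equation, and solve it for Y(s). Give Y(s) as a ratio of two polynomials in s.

Y(s) = (-2*s + 17)/(s^2 - 7*s - 8)

Transform both sides with L{·}.
With L{y'} = sY - y(0) = sY - (-2): the LHS transforms to (s + 1)Y - (-2).
The right side is L{e^(8*t)} = 1/(s - 8).
So (s + 1)Y = 1/(s - 8) + (-2).
Isolate Y and clear denominators.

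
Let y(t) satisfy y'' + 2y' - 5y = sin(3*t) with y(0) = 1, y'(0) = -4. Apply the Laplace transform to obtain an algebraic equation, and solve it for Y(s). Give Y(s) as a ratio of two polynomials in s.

Y(s) = (s^3 - 2*s^2 + 9*s - 15)/(s^4 + 2*s^3 + 4*s^2 + 18*s - 45)

Take the Laplace transform of both sides.
The derivative rules (L{y''} = s^2 Y - s·y(0) - y'(0) and L{y'} = sY - y(0), with y(0) = 1, y'(0) = -4) turn the left side into (s^2 + 2*s - 5)Y - (s - 2).
The right side is L{sin(3*t)} = 3/(s^2 + 9).
So (s^2 + 2*s - 5)Y = 3/(s^2 + 9) + (s - 2).
Divide through and combine into a single rational function.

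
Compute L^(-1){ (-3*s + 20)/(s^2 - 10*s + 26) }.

Complete the square in the denominator: s^2 - 10*s + 26 = (s - 5)^2 + 1^2.
Split the numerator to match: -3*s + 20 = -3·(s - 5) + 5·1.
Invert each term: -3·(s - 5)/((s - 5)^2 + 1) ↔ -3e^(5t)cos(t); 5·1/((s - 5)^2 + 1) ↔ 5e^(5t)sin(t).

5*exp(5*t)*sin(t) - 3*exp(5*t)*cos(t)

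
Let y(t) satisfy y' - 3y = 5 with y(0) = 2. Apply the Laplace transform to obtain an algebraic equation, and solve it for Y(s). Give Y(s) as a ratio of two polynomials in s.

Y(s) = (2*s + 5)/(s^2 - 3*s)

Apply the Laplace transform to the equation.
With L{y'} = sY - y(0) = sY - 2: the LHS transforms to (s - 3)Y - (2).
The right side is L{5} = 5/s.
So (s - 3)Y = 5/s + (2).
Isolate Y and clear denominators.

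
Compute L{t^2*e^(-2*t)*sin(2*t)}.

L{sin(2t)} = 2/(s^2 + 4).
Multiplying by e^(-2t) shifts s → s + 2, so L{e^(-2*t)*sin(2*t)} = 2/((s + 2)^2 + 4).
Then apply L{t^2·g(t)} = (-1)^2 d^2/ds^2[G(s)] with G(s) = 2/((s + 2)^2 + 4):
differentiating 2 times and applying the sign gives 4*(3*s^2 + 12*s + 8)/(s^2 + 4*s + 8)^3.

4*(3*s^2 + 12*s + 8)/(s^2 + 4*s + 8)^3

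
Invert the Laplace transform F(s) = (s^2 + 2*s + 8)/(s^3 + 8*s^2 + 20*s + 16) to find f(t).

Factor the denominator: s^3 + 8*s^2 + 20*s + 16 = (s + 2)^2*(s + 4).
Partial fraction decomposition gives [-3/(s + 2)] + [4/(s + 2)^2] + [4/(s + 4)].
Invert each term: -3/(s + 2) ↔ -3e^(-2t); 4/(s + 2)^2 ↔ 4t·e^(-2t); 4/(s + 4) ↔ 4e^(-4t).

f(t) = 4*t*exp(-2*t) - 3*exp(-2*t) + 4*exp(-4*t)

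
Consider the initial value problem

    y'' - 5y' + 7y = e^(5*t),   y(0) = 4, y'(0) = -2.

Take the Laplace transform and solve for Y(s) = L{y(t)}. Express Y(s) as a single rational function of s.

Take the Laplace transform of both sides.
Using L{y''} = s^2 Y - s·y(0) - y'(0) and L{y'} = sY - y(0), with y(0) = 4, y'(0) = -2, the left side becomes (s^2 - 5*s + 7)Y - (4*s - 22).
The right side is L{e^(5*t)} = 1/(s - 5).
So (s^2 - 5*s + 7)Y = 1/(s - 5) + (4*s - 22).
Divide through and combine into a single rational function.

Y(s) = (4*s^2 - 42*s + 111)/(s^3 - 10*s^2 + 32*s - 35)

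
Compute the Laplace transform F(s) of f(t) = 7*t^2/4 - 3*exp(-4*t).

F(s) = -3/(s + 4) + 7/(2*s^3)

Apply the Laplace transform termwise.
(-3)·[L{e^(-4t)} = 1/(s + 4)]; (7/4)·[L{t^2} = 2!/s^3 = 2/s^3].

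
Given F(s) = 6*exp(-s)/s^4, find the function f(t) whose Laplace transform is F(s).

f(t) = Heaviside(t - 1)*((t - 1)^3)

The factor e^(-s) signals a time shift by c = 1 (second shifting theorem).
L{t^3} = 3!/s^4 = 6/s^4, so L^-1{6/s^4} = t^3.
Hence the inverse is u(t - 1) times that function evaluated at t - 1.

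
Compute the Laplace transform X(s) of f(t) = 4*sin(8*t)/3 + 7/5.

X(s) = 32/(3*(s^2 + 64)) + 7/(5*s)

Apply the Laplace transform termwise.
(4/3)·[L{sin(8t)} = 8/(s^2 + 64)]; L{7/5} = (7/5)/s.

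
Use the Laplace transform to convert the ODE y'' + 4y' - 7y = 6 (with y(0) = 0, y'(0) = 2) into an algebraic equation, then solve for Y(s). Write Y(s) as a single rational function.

Y(s) = (2*s + 6)/(s^3 + 4*s^2 - 7*s)

Laplace-transform each side.
The derivative rules (L{y''} = s^2 Y - s·y(0) - y'(0) and L{y'} = sY - y(0), with y(0) = 0, y'(0) = 2) turn the left side into (s^2 + 4*s - 7)Y - (2).
The right side is L{6} = 6/s.
So (s^2 + 4*s - 7)Y = 6/s + (2).
Divide through and combine into a single rational function.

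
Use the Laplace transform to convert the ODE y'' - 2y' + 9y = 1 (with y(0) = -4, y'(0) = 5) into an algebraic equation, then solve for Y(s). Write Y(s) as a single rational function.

Y(s) = (-4*s^2 + 13*s + 1)/(s^3 - 2*s^2 + 9*s)

Apply the Laplace transform to the equation.
With L{y''} = s^2 Y - s·y(0) - y'(0) and L{y'} = sY - y(0), with y(0) = -4, y'(0) = 5: the LHS transforms to (s^2 - 2*s + 9)Y - (-4*s + 13).
The right side is L{1} = 1/s.
So (s^2 - 2*s + 9)Y = 1/s + (-4*s + 13).
Isolate Y and clear denominators.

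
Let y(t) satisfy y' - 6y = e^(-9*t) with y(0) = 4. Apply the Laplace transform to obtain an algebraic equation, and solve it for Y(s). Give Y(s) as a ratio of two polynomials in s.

Y(s) = (4*s + 37)/(s^2 + 3*s - 54)

Laplace-transform each side.
With L{y'} = sY - y(0) = sY - 4: the LHS transforms to (s - 6)Y - (4).
The right side is L{e^(-9*t)} = 1/(s + 9).
So (s - 6)Y = 1/(s + 9) + (4).
Solve for Y(s) and write it as one ratio of polynomials.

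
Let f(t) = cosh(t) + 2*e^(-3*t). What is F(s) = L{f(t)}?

F(s) = s/(s^2 - 1) + 2/(s + 3)

Apply the Laplace transform termwise.
(2)·[L{e^(-3t)} = 1/(s + 3)]; L{cosh(t)} = s/(s^2 - 1).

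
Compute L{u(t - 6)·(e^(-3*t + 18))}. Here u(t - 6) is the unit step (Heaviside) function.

By the second shifting theorem, L{u(t - c)·g(t - c)} = e^(-cs)·G(s) with c = 6 and G(s) = L{g(t)}.
L{e^(-3t)} = 1/(s + 3).

exp(-6*s)/(s + 3)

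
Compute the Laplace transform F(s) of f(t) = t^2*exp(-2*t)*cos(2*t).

F(s) = 2*(s + 2)*(s^2 + 4*s - 8)/(s^2 + 4*s + 8)^3

L{cos(2t)} = s/(s^2 + 4).
Multiplying by e^(-2t) shifts s → s + 2, so L{exp(-2*t)*cos(2*t)} = (s + 2)/((s + 2)^2 + 4).
Then apply L{t^2·g(t)} = (-1)^2 d^2/ds^2[G(s)] with G(s) = (s + 2)/((s + 2)^2 + 4):
differentiating 2 times and applying the sign gives 2*(s + 2)*(s^2 + 4*s - 8)/(s^2 + 4*s + 8)^3.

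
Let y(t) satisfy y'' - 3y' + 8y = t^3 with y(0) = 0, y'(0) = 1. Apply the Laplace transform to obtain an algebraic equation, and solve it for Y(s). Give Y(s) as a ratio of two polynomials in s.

Y(s) = (s^4 + 6)/(s^6 - 3*s^5 + 8*s^4)

Laplace-transform each side.
Using L{y''} = s^2 Y - s·y(0) - y'(0) and L{y'} = sY - y(0), with y(0) = 0, y'(0) = 1, the left side becomes (s^2 - 3*s + 8)Y - (1).
The right side is L{t^3} = 6/s^4.
So (s^2 - 3*s + 8)Y = 6/s^4 + (1).
Solve for Y(s) and write it as one ratio of polynomials.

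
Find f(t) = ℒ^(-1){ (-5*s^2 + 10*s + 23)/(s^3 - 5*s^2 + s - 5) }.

f(t) = -2*exp(5*t) - 5*sin(t) - 3*cos(t)

Factor the denominator: s^3 - 5*s^2 + s - 5 = (s - 5)*(s^2 + 1).
Partial fraction decomposition gives [-2/(s - 5)] + [-3*s/(s^2 + 1)] + [-5/(s^2 + 1)].
Invert each term: -2/(s - 5) ↔ -2e^(5t); -3·s/(s^2 + 1) ↔ -3cos(t); -5·1/(s^2 + 1) ↔ -5sin(t).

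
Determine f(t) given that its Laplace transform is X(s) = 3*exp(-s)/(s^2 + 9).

f(t) = Heaviside(t - 1)*(sin(3*t - 3))

The factor e^(-s) signals a time shift by c = 1 (second shifting theorem).
L{sin(3t)} = 3/(s^2 + 9), so L^-1{3/(s^2 + 9)} = sin(3*t).
Hence the inverse is u(t - 1) times that function evaluated at t - 1.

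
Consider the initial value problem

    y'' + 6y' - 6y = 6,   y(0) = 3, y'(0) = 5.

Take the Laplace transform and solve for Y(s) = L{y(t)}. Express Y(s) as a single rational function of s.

Laplace-transform each side.
Using L{y''} = s^2 Y - s·y(0) - y'(0) and L{y'} = sY - y(0), with y(0) = 3, y'(0) = 5, the left side becomes (s^2 + 6*s - 6)Y - (3*s + 23).
The right side is L{6} = 6/s.
So (s^2 + 6*s - 6)Y = 6/s + (3*s + 23).
Divide through and combine into a single rational function.

Y(s) = (3*s^2 + 23*s + 6)/(s^3 + 6*s^2 - 6*s)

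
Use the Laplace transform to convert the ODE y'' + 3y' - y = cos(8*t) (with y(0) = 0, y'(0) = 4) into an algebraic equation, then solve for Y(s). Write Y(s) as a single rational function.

Y(s) = (4*s^2 + s + 256)/(s^4 + 3*s^3 + 63*s^2 + 192*s - 64)

Apply the Laplace transform to the equation.
With L{y''} = s^2 Y - s·y(0) - y'(0) and L{y'} = sY - y(0), with y(0) = 0, y'(0) = 4: the LHS transforms to (s^2 + 3*s - 1)Y - (4).
The right side is L{cos(8*t)} = s/(s^2 + 64).
So (s^2 + 3*s - 1)Y = s/(s^2 + 64) + (4).
Isolate Y and clear denominators.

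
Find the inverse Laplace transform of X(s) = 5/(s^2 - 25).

sinh(5*t)

Since L{sinh(5t)} = 5/(s^2 - 25), the inverse is sinh(5*t).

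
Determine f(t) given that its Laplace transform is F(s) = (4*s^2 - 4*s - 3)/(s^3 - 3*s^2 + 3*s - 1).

f(t) = -3*t^2*exp(t)/2 + 4*t*exp(t) + 4*exp(t)

Factor the denominator: s^3 - 3*s^2 + 3*s - 1 = (s - 1)^3.
Partial fraction decomposition gives [4/(s - 1)] + [4/(s - 1)^2] + [-3/(s - 1)^3].
Invert each term: 4/(s - 1) ↔ 4e^(t); 4/(s - 1)^2 ↔ 4t·e^(t); -3/(s - 1)^3 ↔ (-3/2)t^2·e^(t).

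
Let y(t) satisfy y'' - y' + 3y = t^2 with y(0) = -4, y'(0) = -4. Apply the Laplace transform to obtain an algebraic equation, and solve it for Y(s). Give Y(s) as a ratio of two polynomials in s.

Laplace-transform each side.
With L{y''} = s^2 Y - s·y(0) - y'(0) and L{y'} = sY - y(0), with y(0) = -4, y'(0) = -4: the LHS transforms to (s^2 - s + 3)Y - (-4*s).
The right side is L{t^2} = 2/s^3.
So (s^2 - s + 3)Y = 2/s^3 + (-4*s).
Divide through and combine into a single rational function.

Y(s) = (-4*s^4 + 2)/(s^5 - s^4 + 3*s^3)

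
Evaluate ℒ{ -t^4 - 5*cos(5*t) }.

-5*s/(s^2 + 25) - 24/s^5

The transform is linear, so treat each term independently.
(-1)·[L{t^4} = 4!/s^5 = 24/s^5]; (-5)·[L{cos(5t)} = s/(s^2 + 25)].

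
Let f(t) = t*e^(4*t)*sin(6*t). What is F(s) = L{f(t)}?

L{sin(6t)} = 6/(s^2 + 36).
Multiplying by e^(4t) shifts s → s - 4, so L{e^(4*t)*sin(6*t)} = 6/((s - 4)^2 + 36).
Then apply L{t·g(t)} = -d/ds[G(s)] with G(s) = 6/((s - 4)^2 + 36):
differentiating 1 time and applying the sign gives 12*(s - 4)/(s^2 - 8*s + 52)^2.

F(s) = 12*(s - 4)/(s^2 - 8*s + 52)^2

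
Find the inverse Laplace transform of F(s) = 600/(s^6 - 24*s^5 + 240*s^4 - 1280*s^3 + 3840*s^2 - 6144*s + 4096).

5*t^5*exp(4*t)

Rewrite the denominator: s^6 - 24*s^5 + 240*s^4 - 1280*s^3 + 3840*s^2 - 6144*s + 4096 = (s - 4)^6.
The form in (s - 4) signals a first-shifting-theorem factor e^(4t).
Since L{t^5} = 5!/s^6 = 120/s^6, the inverse is t^5*e^(4*t), scaled by 5.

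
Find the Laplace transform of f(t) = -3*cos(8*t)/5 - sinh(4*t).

-3*s/(5*(s^2 + 64)) - 4/(s^2 - 16)

By linearity of the Laplace transform, transform each term separately.
(-3/5)·[L{cos(8t)} = s/(s^2 + 64)]; (-1)·[L{sinh(4t)} = 4/(s^2 - 16)].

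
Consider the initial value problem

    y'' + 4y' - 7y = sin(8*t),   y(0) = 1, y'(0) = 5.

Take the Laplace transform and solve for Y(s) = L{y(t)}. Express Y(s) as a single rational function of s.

Y(s) = (s^3 + 9*s^2 + 64*s + 584)/(s^4 + 4*s^3 + 57*s^2 + 256*s - 448)

Apply the Laplace transform to the equation.
With L{y''} = s^2 Y - s·y(0) - y'(0) and L{y'} = sY - y(0), with y(0) = 1, y'(0) = 5: the LHS transforms to (s^2 + 4*s - 7)Y - (s + 9).
The right side is L{sin(8*t)} = 8/(s^2 + 64).
So (s^2 + 4*s - 7)Y = 8/(s^2 + 64) + (s + 9).
Isolate Y and clear denominators.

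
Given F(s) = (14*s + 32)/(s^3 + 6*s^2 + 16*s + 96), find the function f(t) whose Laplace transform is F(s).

Factor the denominator: s^3 + 6*s^2 + 16*s + 96 = (s + 6)*(s^2 + 16).
Partial fraction decomposition gives [-1/(s + 6)] + [s/(s^2 + 16)] + [8/(s^2 + 16)].
Invert each term: -1/(s + 6) ↔ -e^(-6t); 1·s/(s^2 + 16) ↔ cos(4t); 2·4/(s^2 + 16) ↔ 2sin(4t).

f(t) = 2*sin(4*t) + cos(4*t) - exp(-6*t)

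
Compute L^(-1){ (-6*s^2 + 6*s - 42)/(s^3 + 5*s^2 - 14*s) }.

Factor the denominator: s^3 + 5*s^2 - 14*s = s*(s - 2)*(s + 7).
Partial fraction decomposition gives [-3/(s - 2)] + [-6/(s + 7)] + [3/s].
Invert each term: -3/(s - 2) ↔ -3e^(2t); -6/(s + 7) ↔ -6e^(-7t); 3/(s - 0) ↔ 3e^(0t).

-3*exp(2*t) + 3 - 6*exp(-7*t)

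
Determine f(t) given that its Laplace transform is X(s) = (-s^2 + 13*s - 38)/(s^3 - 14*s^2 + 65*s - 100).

f(t) = 2*t*exp(5*t) + exp(5*t) - 2*exp(4*t)

Factor the denominator: s^3 - 14*s^2 + 65*s - 100 = (s - 5)^2*(s - 4).
Partial fraction decomposition gives [1/(s - 5)] + [2/(s - 5)^2] + [-2/(s - 4)].
Invert each term: 1/(s - 5) ↔ e^(5t); 2/(s - 5)^2 ↔ 2t·e^(5t); -2/(s - 4) ↔ -2e^(4t).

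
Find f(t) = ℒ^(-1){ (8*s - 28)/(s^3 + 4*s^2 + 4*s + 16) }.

Factor the denominator: s^3 + 4*s^2 + 4*s + 16 = (s + 4)*(s^2 + 4).
Partial fraction decomposition gives [-3/(s + 4)] + [3*s/(s^2 + 4)] + [-4/(s^2 + 4)].
Invert each term: -3/(s + 4) ↔ -3e^(-4t); 3·s/(s^2 + 4) ↔ 3cos(2t); -2·2/(s^2 + 4) ↔ -2sin(2t).

f(t) = -2*sin(2*t) + 3*cos(2*t) - 3*exp(-4*t)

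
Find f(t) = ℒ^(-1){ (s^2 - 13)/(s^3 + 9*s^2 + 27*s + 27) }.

Factor the denominator: s^3 + 9*s^2 + 27*s + 27 = (s + 3)^3.
Partial fraction decomposition gives [1/(s + 3)] + [-6/(s + 3)^2] + [-4/(s + 3)^3].
Invert each term: 1/(s + 3) ↔ e^(-3t); -6/(s + 3)^2 ↔ -6t·e^(-3t); -4/(s + 3)^3 ↔ (-2)t^2·e^(-3t).

f(t) = -2*t^2*exp(-3*t) - 6*t*exp(-3*t) + exp(-3*t)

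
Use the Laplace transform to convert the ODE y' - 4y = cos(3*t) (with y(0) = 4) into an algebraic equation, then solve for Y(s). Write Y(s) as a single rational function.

Y(s) = (4*s^2 + s + 36)/(s^3 - 4*s^2 + 9*s - 36)

Apply the Laplace transform to the equation.
The derivative rules (L{y'} = sY - y(0) = sY - 4) turn the left side into (s - 4)Y - (4).
The right side is L{cos(3*t)} = s/(s^2 + 9).
So (s - 4)Y = s/(s^2 + 9) + (4).
Divide through and combine into a single rational function.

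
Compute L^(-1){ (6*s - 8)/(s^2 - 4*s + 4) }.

Factor the denominator: s^2 - 4*s + 4 = (s - 2)^2.
Partial fraction decomposition gives [6/(s - 2)] + [4/(s - 2)^2].
Invert each term: 6/(s - 2) ↔ 6e^(2t); 4/(s - 2)^2 ↔ 4t·e^(2t).

4*t*exp(2*t) + 6*exp(2*t)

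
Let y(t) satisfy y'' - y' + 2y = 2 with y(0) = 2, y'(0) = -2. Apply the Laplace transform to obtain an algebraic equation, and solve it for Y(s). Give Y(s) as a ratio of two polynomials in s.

Y(s) = (2*s^2 - 4*s + 2)/(s^3 - s^2 + 2*s)

Laplace-transform each side.
With L{y''} = s^2 Y - s·y(0) - y'(0) and L{y'} = sY - y(0), with y(0) = 2, y'(0) = -2: the LHS transforms to (s^2 - s + 2)Y - (2*s - 4).
The right side is L{2} = 2/s.
So (s^2 - s + 2)Y = 2/s + (2*s - 4).
Divide through and combine into a single rational function.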